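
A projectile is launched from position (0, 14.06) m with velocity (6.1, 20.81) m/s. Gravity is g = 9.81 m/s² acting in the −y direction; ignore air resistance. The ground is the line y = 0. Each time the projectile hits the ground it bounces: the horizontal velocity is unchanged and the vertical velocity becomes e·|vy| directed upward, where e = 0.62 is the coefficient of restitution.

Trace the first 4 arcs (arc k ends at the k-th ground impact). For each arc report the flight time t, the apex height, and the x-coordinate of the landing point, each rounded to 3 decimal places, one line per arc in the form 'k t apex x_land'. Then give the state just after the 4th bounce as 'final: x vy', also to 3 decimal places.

1 4.835 36.132 29.496
2 3.365 13.889 50.026
3 2.087 5.339 62.754
4 1.294 2.052 70.645
final: 70.645 3.934

Arc 1: start y=14.060, vy=20.810 → t=4.835, apex=36.132, x_land=29.496, impact vy=-26.625
  bounce: vy ← 0.62·26.625 = 16.508
Arc 2: start y=0.000, vy=16.508 → t=3.365, apex=13.889, x_land=50.026, impact vy=-16.508
  bounce: vy ← 0.62·16.508 = 10.235
Arc 3: start y=0.000, vy=10.235 → t=2.087, apex=5.339, x_land=62.754, impact vy=-10.235
  bounce: vy ← 0.62·10.235 = 6.346
Arc 4: start y=0.000, vy=6.346 → t=1.294, apex=2.052, x_land=70.645, impact vy=-6.346
  bounce: vy ← 0.62·6.346 = 3.934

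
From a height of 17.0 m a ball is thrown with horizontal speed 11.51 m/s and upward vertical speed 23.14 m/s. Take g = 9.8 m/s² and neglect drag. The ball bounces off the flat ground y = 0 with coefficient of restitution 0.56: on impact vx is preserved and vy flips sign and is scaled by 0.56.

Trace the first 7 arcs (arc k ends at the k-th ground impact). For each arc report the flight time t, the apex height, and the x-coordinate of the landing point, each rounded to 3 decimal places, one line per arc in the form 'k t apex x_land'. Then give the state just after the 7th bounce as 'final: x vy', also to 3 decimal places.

1 5.369 44.319 61.793
2 3.368 13.899 100.563
3 1.886 4.359 122.274
4 1.056 1.367 134.432
5 0.592 0.429 141.241
6 0.331 0.134 145.054
7 0.186 0.042 147.189
final: 147.189 0.509

Arc 1: start y=17.000, vy=23.140 → t=5.369, apex=44.319, x_land=61.793, impact vy=-29.473
  bounce: vy ← 0.56·29.473 = 16.505
Arc 2: start y=0.000, vy=16.505 → t=3.368, apex=13.899, x_land=100.563, impact vy=-16.505
  bounce: vy ← 0.56·16.505 = 9.243
Arc 3: start y=0.000, vy=9.243 → t=1.886, apex=4.359, x_land=122.274, impact vy=-9.243
  bounce: vy ← 0.56·9.243 = 5.176
Arc 4: start y=0.000, vy=5.176 → t=1.056, apex=1.367, x_land=134.432, impact vy=-5.176
  bounce: vy ← 0.56·5.176 = 2.899
Arc 5: start y=0.000, vy=2.899 → t=0.592, apex=0.429, x_land=141.241, impact vy=-2.899
  bounce: vy ← 0.56·2.899 = 1.623
Arc 6: start y=0.000, vy=1.623 → t=0.331, apex=0.134, x_land=145.054, impact vy=-1.623
  bounce: vy ← 0.56·1.623 = 0.909
Arc 7: start y=0.000, vy=0.909 → t=0.186, apex=0.042, x_land=147.189, impact vy=-0.909
  bounce: vy ← 0.56·0.909 = 0.509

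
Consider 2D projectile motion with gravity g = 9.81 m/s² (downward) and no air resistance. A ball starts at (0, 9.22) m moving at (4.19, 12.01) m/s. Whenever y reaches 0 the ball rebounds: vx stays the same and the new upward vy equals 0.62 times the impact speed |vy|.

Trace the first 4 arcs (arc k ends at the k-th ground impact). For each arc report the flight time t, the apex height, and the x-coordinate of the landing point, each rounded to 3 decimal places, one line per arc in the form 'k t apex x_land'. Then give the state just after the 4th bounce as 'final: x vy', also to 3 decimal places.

Arc 1: start y=9.220, vy=12.010 → t=3.062, apex=16.572, x_land=12.831, impact vy=-18.032
  bounce: vy ← 0.62·18.032 = 11.180
Arc 2: start y=0.000, vy=11.180 → t=2.279, apex=6.370, x_land=22.381, impact vy=-11.180
  bounce: vy ← 0.62·11.180 = 6.931
Arc 3: start y=0.000, vy=6.931 → t=1.413, apex=2.449, x_land=28.302, impact vy=-6.931
  bounce: vy ← 0.62·6.931 = 4.297
Arc 4: start y=0.000, vy=4.297 → t=0.876, apex=0.941, x_land=31.973, impact vy=-4.297
  bounce: vy ← 0.62·4.297 = 2.664

1 3.062 16.572 12.831
2 2.279 6.370 22.381
3 1.413 2.449 28.302
4 0.876 0.941 31.973
final: 31.973 2.664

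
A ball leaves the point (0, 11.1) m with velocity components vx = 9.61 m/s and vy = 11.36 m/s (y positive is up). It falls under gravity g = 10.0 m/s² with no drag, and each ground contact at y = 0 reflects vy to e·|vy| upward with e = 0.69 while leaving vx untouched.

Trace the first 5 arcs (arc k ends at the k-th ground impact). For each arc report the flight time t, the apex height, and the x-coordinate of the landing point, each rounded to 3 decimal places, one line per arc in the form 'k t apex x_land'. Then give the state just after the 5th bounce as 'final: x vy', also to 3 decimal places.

Arc 1: start y=11.100, vy=11.360 → t=3.010, apex=17.552, x_land=28.923, impact vy=-18.736
  bounce: vy ← 0.69·18.736 = 12.928
Arc 2: start y=0.000, vy=12.928 → t=2.586, apex=8.357, x_land=53.770, impact vy=-12.928
  bounce: vy ← 0.69·12.928 = 8.920
Arc 3: start y=0.000, vy=8.920 → t=1.784, apex=3.979, x_land=70.915, impact vy=-8.920
  bounce: vy ← 0.69·8.920 = 6.155
Arc 4: start y=0.000, vy=6.155 → t=1.231, apex=1.894, x_land=82.745, impact vy=-6.155
  bounce: vy ← 0.69·6.155 = 4.247
Arc 5: start y=0.000, vy=4.247 → t=0.849, apex=0.902, x_land=90.908, impact vy=-4.247
  bounce: vy ← 0.69·4.247 = 2.930

1 3.010 17.552 28.923
2 2.586 8.357 53.770
3 1.784 3.979 70.915
4 1.231 1.894 82.745
5 0.849 0.902 90.908
final: 90.908 2.930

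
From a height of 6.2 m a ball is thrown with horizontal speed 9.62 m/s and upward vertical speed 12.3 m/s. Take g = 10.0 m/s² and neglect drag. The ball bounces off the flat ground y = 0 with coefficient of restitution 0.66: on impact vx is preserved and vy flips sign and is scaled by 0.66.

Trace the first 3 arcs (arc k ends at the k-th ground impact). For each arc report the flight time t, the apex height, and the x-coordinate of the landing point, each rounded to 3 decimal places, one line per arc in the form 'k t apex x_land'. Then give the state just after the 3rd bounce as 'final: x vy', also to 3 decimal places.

1 2.889 13.765 27.794
2 2.190 5.996 48.863
3 1.445 2.612 62.769
final: 62.769 4.770

Arc 1: start y=6.200, vy=12.300 → t=2.889, apex=13.765, x_land=27.794, impact vy=-16.592
  bounce: vy ← 0.66·16.592 = 10.951
Arc 2: start y=0.000, vy=10.951 → t=2.190, apex=5.996, x_land=48.863, impact vy=-10.951
  bounce: vy ← 0.66·10.951 = 7.227
Arc 3: start y=0.000, vy=7.227 → t=1.445, apex=2.612, x_land=62.769, impact vy=-7.227
  bounce: vy ← 0.66·7.227 = 4.770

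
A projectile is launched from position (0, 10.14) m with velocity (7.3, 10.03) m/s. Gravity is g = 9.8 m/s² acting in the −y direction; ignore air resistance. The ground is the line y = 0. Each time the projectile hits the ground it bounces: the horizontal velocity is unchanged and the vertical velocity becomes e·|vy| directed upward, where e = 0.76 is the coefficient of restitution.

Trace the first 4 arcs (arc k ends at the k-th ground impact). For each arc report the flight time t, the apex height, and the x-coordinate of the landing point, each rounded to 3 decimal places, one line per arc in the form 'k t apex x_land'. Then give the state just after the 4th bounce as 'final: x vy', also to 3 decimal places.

Arc 1: start y=10.140, vy=10.030 → t=2.789, apex=15.273, x_land=20.359, impact vy=-17.302
  bounce: vy ← 0.76·17.302 = 13.149
Arc 2: start y=0.000, vy=13.149 → t=2.684, apex=8.822, x_land=39.949, impact vy=-13.149
  bounce: vy ← 0.76·13.149 = 9.993
Arc 3: start y=0.000, vy=9.993 → t=2.039, apex=5.095, x_land=54.837, impact vy=-9.993
  bounce: vy ← 0.76·9.993 = 7.595
Arc 4: start y=0.000, vy=7.595 → t=1.550, apex=2.943, x_land=66.152, impact vy=-7.595
  bounce: vy ← 0.76·7.595 = 5.772

1 2.789 15.273 20.359
2 2.684 8.822 39.949
3 2.039 5.095 54.837
4 1.550 2.943 66.152
final: 66.152 5.772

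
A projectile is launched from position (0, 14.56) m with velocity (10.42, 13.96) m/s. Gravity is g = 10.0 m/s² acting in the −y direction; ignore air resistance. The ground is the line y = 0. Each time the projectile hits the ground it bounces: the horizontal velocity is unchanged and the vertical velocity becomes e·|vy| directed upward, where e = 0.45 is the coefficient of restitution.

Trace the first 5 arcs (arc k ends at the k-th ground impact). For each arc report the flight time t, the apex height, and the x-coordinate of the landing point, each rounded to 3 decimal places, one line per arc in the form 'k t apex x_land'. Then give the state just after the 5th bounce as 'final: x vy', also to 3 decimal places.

Arc 1: start y=14.560, vy=13.960 → t=3.601, apex=24.304, x_land=37.520, impact vy=-22.047
  bounce: vy ← 0.45·22.047 = 9.921
Arc 2: start y=0.000, vy=9.921 → t=1.984, apex=4.922, x_land=58.195, impact vy=-9.921
  bounce: vy ← 0.45·9.921 = 4.465
Arc 3: start y=0.000, vy=4.465 → t=0.893, apex=0.997, x_land=67.500, impact vy=-4.465
  bounce: vy ← 0.45·4.465 = 2.009
Arc 4: start y=0.000, vy=2.009 → t=0.402, apex=0.202, x_land=71.687, impact vy=-2.009
  bounce: vy ← 0.45·2.009 = 0.904
Arc 5: start y=0.000, vy=0.904 → t=0.181, apex=0.041, x_land=73.571, impact vy=-0.904
  bounce: vy ← 0.45·0.904 = 0.407

1 3.601 24.304 37.520
2 1.984 4.922 58.195
3 0.893 0.997 67.500
4 0.402 0.202 71.687
5 0.181 0.041 73.571
final: 73.571 0.407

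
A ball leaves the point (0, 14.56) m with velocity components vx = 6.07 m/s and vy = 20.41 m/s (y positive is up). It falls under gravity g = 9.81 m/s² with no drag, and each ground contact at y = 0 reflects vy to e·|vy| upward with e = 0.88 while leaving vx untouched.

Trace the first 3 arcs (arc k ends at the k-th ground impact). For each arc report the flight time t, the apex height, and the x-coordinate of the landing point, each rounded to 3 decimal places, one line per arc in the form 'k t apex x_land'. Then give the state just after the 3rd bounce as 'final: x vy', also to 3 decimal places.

1 4.782 35.792 29.026
2 4.754 27.717 57.884
3 4.184 21.464 83.280
final: 83.280 18.059

Arc 1: start y=14.560, vy=20.410 → t=4.782, apex=35.792, x_land=29.026, impact vy=-26.500
  bounce: vy ← 0.88·26.500 = 23.320
Arc 2: start y=0.000, vy=23.320 → t=4.754, apex=27.717, x_land=57.884, impact vy=-23.320
  bounce: vy ← 0.88·23.320 = 20.521
Arc 3: start y=0.000, vy=20.521 → t=4.184, apex=21.464, x_land=83.280, impact vy=-20.521
  bounce: vy ← 0.88·20.521 = 18.059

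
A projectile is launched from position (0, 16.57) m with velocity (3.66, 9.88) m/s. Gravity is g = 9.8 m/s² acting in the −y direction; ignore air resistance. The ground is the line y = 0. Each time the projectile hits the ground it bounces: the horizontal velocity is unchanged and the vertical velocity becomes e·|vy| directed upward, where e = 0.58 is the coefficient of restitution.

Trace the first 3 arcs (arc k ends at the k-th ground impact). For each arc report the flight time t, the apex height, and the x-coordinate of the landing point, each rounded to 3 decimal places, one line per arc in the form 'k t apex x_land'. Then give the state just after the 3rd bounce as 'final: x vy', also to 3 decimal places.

1 3.105 21.550 11.365
2 2.433 7.250 20.269
3 1.411 2.439 25.433
final: 25.433 4.010

Arc 1: start y=16.570, vy=9.880 → t=3.105, apex=21.550, x_land=11.365, impact vy=-20.552
  bounce: vy ← 0.58·20.552 = 11.920
Arc 2: start y=0.000, vy=11.920 → t=2.433, apex=7.250, x_land=20.269, impact vy=-11.920
  bounce: vy ← 0.58·11.920 = 6.914
Arc 3: start y=0.000, vy=6.914 → t=1.411, apex=2.439, x_land=25.433, impact vy=-6.914
  bounce: vy ← 0.58·6.914 = 4.010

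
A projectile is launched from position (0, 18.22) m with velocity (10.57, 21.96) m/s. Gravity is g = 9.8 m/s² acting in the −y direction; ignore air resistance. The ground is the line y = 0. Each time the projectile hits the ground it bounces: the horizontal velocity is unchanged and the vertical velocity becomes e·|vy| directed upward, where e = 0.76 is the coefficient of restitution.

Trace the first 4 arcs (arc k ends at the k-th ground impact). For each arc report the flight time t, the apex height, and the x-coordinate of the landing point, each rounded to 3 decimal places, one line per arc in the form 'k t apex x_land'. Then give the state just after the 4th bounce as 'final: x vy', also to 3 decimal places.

Arc 1: start y=18.220, vy=21.960 → t=5.197, apex=42.824, x_land=54.933, impact vy=-28.972
  bounce: vy ← 0.76·28.972 = 22.018
Arc 2: start y=0.000, vy=22.018 → t=4.494, apex=24.735, x_land=102.430, impact vy=-22.018
  bounce: vy ← 0.76·22.018 = 16.734
Arc 3: start y=0.000, vy=16.734 → t=3.415, apex=14.287, x_land=138.528, impact vy=-16.734
  bounce: vy ← 0.76·16.734 = 12.718
Arc 4: start y=0.000, vy=12.718 → t=2.595, apex=8.252, x_land=165.962, impact vy=-12.718
  bounce: vy ← 0.76·12.718 = 9.666

1 5.197 42.824 54.933
2 4.494 24.735 102.430
3 3.415 14.287 138.528
4 2.595 8.252 165.962
final: 165.962 9.666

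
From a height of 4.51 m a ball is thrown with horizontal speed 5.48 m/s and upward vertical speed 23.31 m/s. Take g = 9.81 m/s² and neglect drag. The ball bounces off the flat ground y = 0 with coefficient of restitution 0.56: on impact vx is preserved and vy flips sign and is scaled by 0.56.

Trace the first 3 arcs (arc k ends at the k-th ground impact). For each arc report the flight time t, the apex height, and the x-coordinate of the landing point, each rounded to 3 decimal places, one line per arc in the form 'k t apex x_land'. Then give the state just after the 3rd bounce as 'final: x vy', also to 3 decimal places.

Arc 1: start y=4.510, vy=23.310 → t=4.938, apex=32.204, x_land=27.063, impact vy=-25.136
  bounce: vy ← 0.56·25.136 = 14.076
Arc 2: start y=0.000, vy=14.076 → t=2.870, apex=10.099, x_land=42.789, impact vy=-14.076
  bounce: vy ← 0.56·14.076 = 7.883
Arc 3: start y=0.000, vy=7.883 → t=1.607, apex=3.167, x_land=51.596, impact vy=-7.883
  bounce: vy ← 0.56·7.883 = 4.414

1 4.938 32.204 27.063
2 2.870 10.099 42.789
3 1.607 3.167 51.596
final: 51.596 4.414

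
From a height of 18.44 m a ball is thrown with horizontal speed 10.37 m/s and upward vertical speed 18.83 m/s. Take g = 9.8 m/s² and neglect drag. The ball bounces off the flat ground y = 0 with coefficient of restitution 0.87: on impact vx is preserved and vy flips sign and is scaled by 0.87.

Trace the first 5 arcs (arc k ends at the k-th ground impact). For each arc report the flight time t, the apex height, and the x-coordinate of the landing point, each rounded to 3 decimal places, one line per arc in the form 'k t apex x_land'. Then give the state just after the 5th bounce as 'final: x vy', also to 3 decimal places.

1 4.652 36.530 48.240
2 4.751 27.650 97.507
3 4.133 20.928 140.369
4 3.596 15.840 177.659
5 3.128 11.990 210.102
final: 210.102 13.337

Arc 1: start y=18.440, vy=18.830 → t=4.652, apex=36.530, x_land=48.240, impact vy=-26.758
  bounce: vy ← 0.87·26.758 = 23.279
Arc 2: start y=0.000, vy=23.279 → t=4.751, apex=27.650, x_land=97.507, impact vy=-23.279
  bounce: vy ← 0.87·23.279 = 20.253
Arc 3: start y=0.000, vy=20.253 → t=4.133, apex=20.928, x_land=140.369, impact vy=-20.253
  bounce: vy ← 0.87·20.253 = 17.620
Arc 4: start y=0.000, vy=17.620 → t=3.596, apex=15.840, x_land=177.659, impact vy=-17.620
  bounce: vy ← 0.87·17.620 = 15.330
Arc 5: start y=0.000, vy=15.330 → t=3.128, apex=11.990, x_land=210.102, impact vy=-15.330
  bounce: vy ← 0.87·15.330 = 13.337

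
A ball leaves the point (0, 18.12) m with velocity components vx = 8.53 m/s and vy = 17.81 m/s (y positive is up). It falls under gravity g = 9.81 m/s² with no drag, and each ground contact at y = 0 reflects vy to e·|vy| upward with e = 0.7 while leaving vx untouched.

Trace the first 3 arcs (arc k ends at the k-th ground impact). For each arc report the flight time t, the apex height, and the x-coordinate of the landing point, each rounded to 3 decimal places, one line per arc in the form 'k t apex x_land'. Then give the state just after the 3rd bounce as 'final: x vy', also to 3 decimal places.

Arc 1: start y=18.120, vy=17.810 → t=4.459, apex=34.287, x_land=38.039, impact vy=-25.937
  bounce: vy ← 0.7·25.937 = 18.156
Arc 2: start y=0.000, vy=18.156 → t=3.701, apex=16.801, x_land=69.612, impact vy=-18.156
  bounce: vy ← 0.7·18.156 = 12.709
Arc 3: start y=0.000, vy=12.709 → t=2.591, apex=8.232, x_land=91.714, impact vy=-12.709
  bounce: vy ← 0.7·12.709 = 8.896

1 4.459 34.287 38.039
2 3.701 16.801 69.612
3 2.591 8.232 91.714
final: 91.714 8.896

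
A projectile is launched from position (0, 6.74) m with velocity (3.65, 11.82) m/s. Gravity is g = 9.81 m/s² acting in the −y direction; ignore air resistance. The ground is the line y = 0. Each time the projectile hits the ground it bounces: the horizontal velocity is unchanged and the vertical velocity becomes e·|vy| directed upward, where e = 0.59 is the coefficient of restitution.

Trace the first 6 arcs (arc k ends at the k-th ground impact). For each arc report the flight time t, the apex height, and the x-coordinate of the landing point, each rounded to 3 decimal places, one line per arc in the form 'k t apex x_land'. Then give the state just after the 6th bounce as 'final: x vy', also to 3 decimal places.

Arc 1: start y=6.740, vy=11.820 → t=2.886, apex=13.861, x_land=10.534, impact vy=-16.491
  bounce: vy ← 0.59·16.491 = 9.730
Arc 2: start y=0.000, vy=9.730 → t=1.984, apex=4.825, x_land=17.774, impact vy=-9.730
  bounce: vy ← 0.59·9.730 = 5.740
Arc 3: start y=0.000, vy=5.740 → t=1.170, apex=1.680, x_land=22.046, impact vy=-5.740
  bounce: vy ← 0.59·5.740 = 3.387
Arc 4: start y=0.000, vy=3.387 → t=0.690, apex=0.585, x_land=24.566, impact vy=-3.387
  bounce: vy ← 0.59·3.387 = 1.998
Arc 5: start y=0.000, vy=1.998 → t=0.407, apex=0.204, x_land=26.053, impact vy=-1.998
  bounce: vy ← 0.59·1.998 = 1.179
Arc 6: start y=0.000, vy=1.179 → t=0.240, apex=0.071, x_land=26.930, impact vy=-1.179
  bounce: vy ← 0.59·1.179 = 0.696

1 2.886 13.861 10.534
2 1.984 4.825 17.774
3 1.170 1.680 22.046
4 0.690 0.585 24.566
5 0.407 0.204 26.053
6 0.240 0.071 26.930
final: 26.930 0.696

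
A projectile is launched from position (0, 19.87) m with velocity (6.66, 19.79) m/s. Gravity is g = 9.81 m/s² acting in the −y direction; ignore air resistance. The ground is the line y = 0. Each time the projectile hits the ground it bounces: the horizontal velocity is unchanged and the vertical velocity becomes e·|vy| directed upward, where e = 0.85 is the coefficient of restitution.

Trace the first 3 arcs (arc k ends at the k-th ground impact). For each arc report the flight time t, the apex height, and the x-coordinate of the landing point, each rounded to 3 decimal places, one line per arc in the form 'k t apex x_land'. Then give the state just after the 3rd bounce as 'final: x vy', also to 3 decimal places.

Arc 1: start y=19.870, vy=19.790 → t=4.867, apex=39.831, x_land=32.414, impact vy=-27.955
  bounce: vy ← 0.85·27.955 = 23.762
Arc 2: start y=0.000, vy=23.762 → t=4.844, apex=28.778, x_land=64.678, impact vy=-23.762
  bounce: vy ← 0.85·23.762 = 20.198
Arc 3: start y=0.000, vy=20.198 → t=4.118, apex=20.792, x_land=92.102, impact vy=-20.198
  bounce: vy ← 0.85·20.198 = 17.168

1 4.867 39.831 32.414
2 4.844 28.778 64.678
3 4.118 20.792 92.102
final: 92.102 17.168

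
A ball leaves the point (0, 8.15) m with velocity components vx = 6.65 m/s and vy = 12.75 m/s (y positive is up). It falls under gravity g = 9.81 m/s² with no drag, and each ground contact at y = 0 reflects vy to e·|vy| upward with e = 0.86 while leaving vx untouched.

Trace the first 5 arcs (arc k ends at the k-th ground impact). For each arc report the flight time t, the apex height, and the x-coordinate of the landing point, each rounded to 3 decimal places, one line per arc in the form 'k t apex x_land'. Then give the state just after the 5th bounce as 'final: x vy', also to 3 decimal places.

Arc 1: start y=8.150, vy=12.750 → t=3.130, apex=16.436, x_land=20.816, impact vy=-17.957
  bounce: vy ← 0.86·17.957 = 15.443
Arc 2: start y=0.000, vy=15.443 → t=3.148, apex=12.156, x_land=41.753, impact vy=-15.443
  bounce: vy ← 0.86·15.443 = 13.281
Arc 3: start y=0.000, vy=13.281 → t=2.708, apex=8.990, x_land=59.759, impact vy=-13.281
  bounce: vy ← 0.86·13.281 = 11.422
Arc 4: start y=0.000, vy=11.422 → t=2.329, apex=6.649, x_land=75.245, impact vy=-11.422
  bounce: vy ← 0.86·11.422 = 9.823
Arc 5: start y=0.000, vy=9.823 → t=2.003, apex=4.918, x_land=88.562, impact vy=-9.823
  bounce: vy ← 0.86·9.823 = 8.448

1 3.130 16.436 20.816
2 3.148 12.156 41.753
3 2.708 8.990 59.759
4 2.329 6.649 75.245
5 2.003 4.918 88.562
final: 88.562 8.448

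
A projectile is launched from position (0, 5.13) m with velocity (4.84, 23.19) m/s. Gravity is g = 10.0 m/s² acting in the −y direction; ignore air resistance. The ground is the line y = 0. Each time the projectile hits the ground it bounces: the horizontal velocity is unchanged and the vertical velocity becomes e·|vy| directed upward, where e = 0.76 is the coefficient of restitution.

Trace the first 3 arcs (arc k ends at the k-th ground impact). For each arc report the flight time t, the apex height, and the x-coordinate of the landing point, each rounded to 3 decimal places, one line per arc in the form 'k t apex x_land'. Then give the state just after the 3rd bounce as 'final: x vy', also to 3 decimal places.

1 4.850 32.019 23.472
2 3.846 18.494 42.089
3 2.923 10.682 56.238
final: 56.238 11.109

Arc 1: start y=5.130, vy=23.190 → t=4.850, apex=32.019, x_land=23.472, impact vy=-25.306
  bounce: vy ← 0.76·25.306 = 19.232
Arc 2: start y=0.000, vy=19.232 → t=3.846, apex=18.494, x_land=42.089, impact vy=-19.232
  bounce: vy ← 0.76·19.232 = 14.617
Arc 3: start y=0.000, vy=14.617 → t=2.923, apex=10.682, x_land=56.238, impact vy=-14.617
  bounce: vy ← 0.76·14.617 = 11.109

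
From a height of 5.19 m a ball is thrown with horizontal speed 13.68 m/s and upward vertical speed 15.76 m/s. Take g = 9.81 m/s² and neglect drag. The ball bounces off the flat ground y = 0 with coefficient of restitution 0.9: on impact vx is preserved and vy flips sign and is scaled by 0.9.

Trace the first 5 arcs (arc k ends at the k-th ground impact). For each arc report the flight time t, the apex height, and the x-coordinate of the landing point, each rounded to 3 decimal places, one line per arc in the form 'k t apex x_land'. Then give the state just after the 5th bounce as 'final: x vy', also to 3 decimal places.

1 3.514 17.849 48.074
2 3.434 14.458 95.047
3 3.090 11.711 137.323
4 2.781 9.486 175.371
5 2.503 7.684 209.615
final: 209.615 11.050

Arc 1: start y=5.190, vy=15.760 → t=3.514, apex=17.849, x_land=48.074, impact vy=-18.714
  bounce: vy ← 0.9·18.714 = 16.842
Arc 2: start y=0.000, vy=16.842 → t=3.434, apex=14.458, x_land=95.047, impact vy=-16.842
  bounce: vy ← 0.9·16.842 = 15.158
Arc 3: start y=0.000, vy=15.158 → t=3.090, apex=11.711, x_land=137.323, impact vy=-15.158
  bounce: vy ← 0.9·15.158 = 13.642
Arc 4: start y=0.000, vy=13.642 → t=2.781, apex=9.486, x_land=175.371, impact vy=-13.642
  bounce: vy ← 0.9·13.642 = 12.278
Arc 5: start y=0.000, vy=12.278 → t=2.503, apex=7.684, x_land=209.615, impact vy=-12.278
  bounce: vy ← 0.9·12.278 = 11.050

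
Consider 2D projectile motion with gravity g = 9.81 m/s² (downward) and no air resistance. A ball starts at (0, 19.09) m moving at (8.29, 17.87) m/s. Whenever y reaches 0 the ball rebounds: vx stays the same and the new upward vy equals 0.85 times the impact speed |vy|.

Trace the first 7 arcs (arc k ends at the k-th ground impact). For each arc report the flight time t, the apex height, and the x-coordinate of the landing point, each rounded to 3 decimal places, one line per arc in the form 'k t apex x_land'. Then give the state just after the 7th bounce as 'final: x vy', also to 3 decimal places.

1 4.507 35.366 37.361
2 4.565 25.552 75.204
3 3.880 18.461 107.370
4 3.298 13.338 134.711
5 2.803 9.637 157.951
6 2.383 6.963 177.704
7 2.025 5.031 194.495
final: 194.495 8.445

Arc 1: start y=19.090, vy=17.870 → t=4.507, apex=35.366, x_land=37.361, impact vy=-26.342
  bounce: vy ← 0.85·26.342 = 22.390
Arc 2: start y=0.000, vy=22.390 → t=4.565, apex=25.552, x_land=75.204, impact vy=-22.390
  bounce: vy ← 0.85·22.390 = 19.032
Arc 3: start y=0.000, vy=19.032 → t=3.880, apex=18.461, x_land=107.370, impact vy=-19.032
  bounce: vy ← 0.85·19.032 = 16.177
Arc 4: start y=0.000, vy=16.177 → t=3.298, apex=13.338, x_land=134.711, impact vy=-16.177
  bounce: vy ← 0.85·16.177 = 13.751
Arc 5: start y=0.000, vy=13.751 → t=2.803, apex=9.637, x_land=157.951, impact vy=-13.751
  bounce: vy ← 0.85·13.751 = 11.688
Arc 6: start y=0.000, vy=11.688 → t=2.383, apex=6.963, x_land=177.704, impact vy=-11.688
  bounce: vy ← 0.85·11.688 = 9.935
Arc 7: start y=0.000, vy=9.935 → t=2.025, apex=5.031, x_land=194.495, impact vy=-9.935
  bounce: vy ← 0.85·9.935 = 8.445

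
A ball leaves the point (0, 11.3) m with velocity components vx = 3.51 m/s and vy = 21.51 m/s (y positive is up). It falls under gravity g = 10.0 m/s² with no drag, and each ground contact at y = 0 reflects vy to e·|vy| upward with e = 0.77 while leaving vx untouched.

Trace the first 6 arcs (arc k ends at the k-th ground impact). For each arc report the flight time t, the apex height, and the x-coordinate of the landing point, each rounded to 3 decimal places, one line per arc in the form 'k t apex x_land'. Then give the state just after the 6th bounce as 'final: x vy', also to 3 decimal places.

1 4.775 34.434 16.761
2 4.041 20.416 30.946
3 3.112 12.105 41.869
4 2.396 7.177 50.280
5 1.845 4.255 56.756
6 1.421 2.523 61.742
final: 61.742 5.470

Arc 1: start y=11.300, vy=21.510 → t=4.775, apex=34.434, x_land=16.761, impact vy=-26.243
  bounce: vy ← 0.77·26.243 = 20.207
Arc 2: start y=0.000, vy=20.207 → t=4.041, apex=20.416, x_land=30.946, impact vy=-20.207
  bounce: vy ← 0.77·20.207 = 15.559
Arc 3: start y=0.000, vy=15.559 → t=3.112, apex=12.105, x_land=41.869, impact vy=-15.559
  bounce: vy ← 0.77·15.559 = 11.981
Arc 4: start y=0.000, vy=11.981 → t=2.396, apex=7.177, x_land=50.280, impact vy=-11.981
  bounce: vy ← 0.77·11.981 = 9.225
Arc 5: start y=0.000, vy=9.225 → t=1.845, apex=4.255, x_land=56.756, impact vy=-9.225
  bounce: vy ← 0.77·9.225 = 7.103
Arc 6: start y=0.000, vy=7.103 → t=1.421, apex=2.523, x_land=61.742, impact vy=-7.103
  bounce: vy ← 0.77·7.103 = 5.470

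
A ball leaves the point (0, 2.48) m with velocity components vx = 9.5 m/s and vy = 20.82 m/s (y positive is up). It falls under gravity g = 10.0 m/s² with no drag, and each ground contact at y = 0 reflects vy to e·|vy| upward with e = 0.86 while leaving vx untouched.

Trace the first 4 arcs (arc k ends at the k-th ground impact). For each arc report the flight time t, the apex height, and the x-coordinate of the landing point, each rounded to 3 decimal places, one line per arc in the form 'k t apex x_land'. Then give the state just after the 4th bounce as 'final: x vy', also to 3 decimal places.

1 4.280 24.154 40.659
2 3.780 17.864 76.572
3 3.251 13.212 107.458
4 2.796 9.772 134.020
final: 134.020 12.023

Arc 1: start y=2.480, vy=20.820 → t=4.280, apex=24.154, x_land=40.659, impact vy=-21.979
  bounce: vy ← 0.86·21.979 = 18.902
Arc 2: start y=0.000, vy=18.902 → t=3.780, apex=17.864, x_land=76.572, impact vy=-18.902
  bounce: vy ← 0.86·18.902 = 16.256
Arc 3: start y=0.000, vy=16.256 → t=3.251, apex=13.212, x_land=107.458, impact vy=-16.256
  bounce: vy ← 0.86·16.256 = 13.980
Arc 4: start y=0.000, vy=13.980 → t=2.796, apex=9.772, x_land=134.020, impact vy=-13.980
  bounce: vy ← 0.86·13.980 = 12.023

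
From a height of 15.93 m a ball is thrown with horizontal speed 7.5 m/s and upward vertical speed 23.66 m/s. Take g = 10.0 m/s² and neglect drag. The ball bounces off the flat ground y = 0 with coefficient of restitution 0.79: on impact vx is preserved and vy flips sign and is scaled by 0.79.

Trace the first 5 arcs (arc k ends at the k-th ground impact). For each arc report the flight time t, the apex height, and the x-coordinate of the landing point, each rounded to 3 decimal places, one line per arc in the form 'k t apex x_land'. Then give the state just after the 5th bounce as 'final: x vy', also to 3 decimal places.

1 5.330 43.920 39.973
2 4.683 27.410 75.094
3 3.699 17.107 102.839
4 2.923 10.676 124.758
5 2.309 6.663 142.074
final: 142.074 9.120

Arc 1: start y=15.930, vy=23.660 → t=5.330, apex=43.920, x_land=39.973, impact vy=-29.638
  bounce: vy ← 0.79·29.638 = 23.414
Arc 2: start y=0.000, vy=23.414 → t=4.683, apex=27.410, x_land=75.094, impact vy=-23.414
  bounce: vy ← 0.79·23.414 = 18.497
Arc 3: start y=0.000, vy=18.497 → t=3.699, apex=17.107, x_land=102.839, impact vy=-18.497
  bounce: vy ← 0.79·18.497 = 14.613
Arc 4: start y=0.000, vy=14.613 → t=2.923, apex=10.676, x_land=124.758, impact vy=-14.613
  bounce: vy ← 0.79·14.613 = 11.544
Arc 5: start y=0.000, vy=11.544 → t=2.309, apex=6.663, x_land=142.074, impact vy=-11.544
  bounce: vy ← 0.79·11.544 = 9.120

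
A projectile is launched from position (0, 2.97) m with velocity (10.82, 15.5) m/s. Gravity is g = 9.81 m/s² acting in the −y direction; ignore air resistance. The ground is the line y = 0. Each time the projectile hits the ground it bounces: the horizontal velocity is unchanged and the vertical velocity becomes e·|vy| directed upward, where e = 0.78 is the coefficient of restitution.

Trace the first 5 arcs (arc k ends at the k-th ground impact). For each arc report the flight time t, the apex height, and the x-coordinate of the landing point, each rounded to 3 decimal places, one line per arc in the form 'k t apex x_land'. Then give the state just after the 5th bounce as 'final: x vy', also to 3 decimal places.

Arc 1: start y=2.970, vy=15.500 → t=3.341, apex=15.215, x_land=36.152, impact vy=-17.278
  bounce: vy ← 0.78·17.278 = 13.477
Arc 2: start y=0.000, vy=13.477 → t=2.748, apex=9.257, x_land=65.881, impact vy=-13.477
  bounce: vy ← 0.78·13.477 = 10.512
Arc 3: start y=0.000, vy=10.512 → t=2.143, apex=5.632, x_land=89.069, impact vy=-10.512
  bounce: vy ← 0.78·10.512 = 8.199
Arc 4: start y=0.000, vy=8.199 → t=1.672, apex=3.426, x_land=107.156, impact vy=-8.199
  bounce: vy ← 0.78·8.199 = 6.395
Arc 5: start y=0.000, vy=6.395 → t=1.304, apex=2.085, x_land=121.263, impact vy=-6.395
  bounce: vy ← 0.78·6.395 = 4.988

1 3.341 15.215 36.152
2 2.748 9.257 65.881
3 2.143 5.632 89.069
4 1.672 3.426 107.156
5 1.304 2.085 121.263
final: 121.263 4.988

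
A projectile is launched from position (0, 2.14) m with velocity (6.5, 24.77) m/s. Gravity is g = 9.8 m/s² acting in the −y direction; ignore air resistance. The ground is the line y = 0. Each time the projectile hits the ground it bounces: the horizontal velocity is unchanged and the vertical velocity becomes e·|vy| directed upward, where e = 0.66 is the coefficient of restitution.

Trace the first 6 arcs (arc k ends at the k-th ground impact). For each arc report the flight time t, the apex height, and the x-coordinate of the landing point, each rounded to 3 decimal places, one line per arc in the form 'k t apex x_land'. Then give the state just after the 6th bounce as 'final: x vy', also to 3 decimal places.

Arc 1: start y=2.140, vy=24.770 → t=5.140, apex=33.444, x_land=33.410, impact vy=-25.603
  bounce: vy ← 0.66·25.603 = 16.898
Arc 2: start y=0.000, vy=16.898 → t=3.449, apex=14.568, x_land=55.826, impact vy=-16.898
  bounce: vy ← 0.66·16.898 = 11.153
Arc 3: start y=0.000, vy=11.153 → t=2.276, apex=6.346, x_land=70.620, impact vy=-11.153
  bounce: vy ← 0.66·11.153 = 7.361
Arc 4: start y=0.000, vy=7.361 → t=1.502, apex=2.764, x_land=80.384, impact vy=-7.361
  bounce: vy ← 0.66·7.361 = 4.858
Arc 5: start y=0.000, vy=4.858 → t=0.991, apex=1.204, x_land=86.829, impact vy=-4.858
  bounce: vy ← 0.66·4.858 = 3.206
Arc 6: start y=0.000, vy=3.206 → t=0.654, apex=0.525, x_land=91.082, impact vy=-3.206
  bounce: vy ← 0.66·3.206 = 2.116

1 5.140 33.444 33.410
2 3.449 14.568 55.826
3 2.276 6.346 70.620
4 1.502 2.764 80.384
5 0.991 1.204 86.829
6 0.654 0.525 91.082
final: 91.082 2.116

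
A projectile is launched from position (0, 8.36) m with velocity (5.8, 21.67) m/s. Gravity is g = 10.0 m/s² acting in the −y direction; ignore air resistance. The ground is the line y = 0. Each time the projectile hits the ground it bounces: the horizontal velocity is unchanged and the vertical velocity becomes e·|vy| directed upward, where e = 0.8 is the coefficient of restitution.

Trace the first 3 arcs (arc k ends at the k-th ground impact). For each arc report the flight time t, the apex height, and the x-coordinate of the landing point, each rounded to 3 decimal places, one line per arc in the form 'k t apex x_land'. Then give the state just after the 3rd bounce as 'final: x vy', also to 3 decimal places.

1 4.690 31.839 27.205
2 4.038 20.377 50.622
3 3.230 13.041 69.357
final: 69.357 12.920

Arc 1: start y=8.360, vy=21.670 → t=4.690, apex=31.839, x_land=27.205, impact vy=-25.235
  bounce: vy ← 0.8·25.235 = 20.188
Arc 2: start y=0.000, vy=20.188 → t=4.038, apex=20.377, x_land=50.622, impact vy=-20.188
  bounce: vy ← 0.8·20.188 = 16.150
Arc 3: start y=0.000, vy=16.150 → t=3.230, apex=13.041, x_land=69.357, impact vy=-16.150
  bounce: vy ← 0.8·16.150 = 12.920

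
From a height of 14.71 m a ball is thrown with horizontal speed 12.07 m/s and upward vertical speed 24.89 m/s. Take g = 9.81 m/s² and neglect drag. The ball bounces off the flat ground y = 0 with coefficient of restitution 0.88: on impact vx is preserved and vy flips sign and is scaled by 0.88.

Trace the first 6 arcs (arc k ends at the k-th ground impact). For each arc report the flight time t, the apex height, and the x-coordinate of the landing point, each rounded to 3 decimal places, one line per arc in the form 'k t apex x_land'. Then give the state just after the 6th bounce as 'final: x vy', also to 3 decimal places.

Arc 1: start y=14.710, vy=24.890 → t=5.609, apex=46.286, x_land=67.702, impact vy=-30.135
  bounce: vy ← 0.88·30.135 = 26.519
Arc 2: start y=0.000, vy=26.519 → t=5.406, apex=35.844, x_land=132.958, impact vy=-26.519
  bounce: vy ← 0.88·26.519 = 23.337
Arc 3: start y=0.000, vy=23.337 → t=4.758, apex=27.757, x_land=190.384, impact vy=-23.337
  bounce: vy ← 0.88·23.337 = 20.536
Arc 4: start y=0.000, vy=20.536 → t=4.187, apex=21.495, x_land=240.918, impact vy=-20.536
  bounce: vy ← 0.88·20.536 = 18.072
Arc 5: start y=0.000, vy=18.072 → t=3.684, apex=16.646, x_land=285.389, impact vy=-18.072
  bounce: vy ← 0.88·18.072 = 15.903
Arc 6: start y=0.000, vy=15.903 → t=3.242, apex=12.891, x_land=324.523, impact vy=-15.903
  bounce: vy ← 0.88·15.903 = 13.995

1 5.609 46.286 67.702
2 5.406 35.844 132.958
3 4.758 27.757 190.384
4 4.187 21.495 240.918
5 3.684 16.646 285.389
6 3.242 12.891 324.523
final: 324.523 13.995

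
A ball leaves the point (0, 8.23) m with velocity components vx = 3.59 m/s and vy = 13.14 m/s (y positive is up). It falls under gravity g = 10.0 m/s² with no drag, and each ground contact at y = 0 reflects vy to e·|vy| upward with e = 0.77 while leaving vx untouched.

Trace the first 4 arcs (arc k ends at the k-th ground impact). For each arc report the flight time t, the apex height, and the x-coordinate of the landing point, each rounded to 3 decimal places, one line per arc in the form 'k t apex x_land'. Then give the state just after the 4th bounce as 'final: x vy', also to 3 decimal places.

1 3.150 16.863 11.310
2 2.828 9.998 21.463
3 2.178 5.928 29.281
4 1.677 3.515 35.301
final: 35.301 6.456

Arc 1: start y=8.230, vy=13.140 → t=3.150, apex=16.863, x_land=11.310, impact vy=-18.365
  bounce: vy ← 0.77·18.365 = 14.141
Arc 2: start y=0.000, vy=14.141 → t=2.828, apex=9.998, x_land=21.463, impact vy=-14.141
  bounce: vy ← 0.77·14.141 = 10.888
Arc 3: start y=0.000, vy=10.888 → t=2.178, apex=5.928, x_land=29.281, impact vy=-10.888
  bounce: vy ← 0.77·10.888 = 8.384
Arc 4: start y=0.000, vy=8.384 → t=1.677, apex=3.515, x_land=35.301, impact vy=-8.384
  bounce: vy ← 0.77·8.384 = 6.456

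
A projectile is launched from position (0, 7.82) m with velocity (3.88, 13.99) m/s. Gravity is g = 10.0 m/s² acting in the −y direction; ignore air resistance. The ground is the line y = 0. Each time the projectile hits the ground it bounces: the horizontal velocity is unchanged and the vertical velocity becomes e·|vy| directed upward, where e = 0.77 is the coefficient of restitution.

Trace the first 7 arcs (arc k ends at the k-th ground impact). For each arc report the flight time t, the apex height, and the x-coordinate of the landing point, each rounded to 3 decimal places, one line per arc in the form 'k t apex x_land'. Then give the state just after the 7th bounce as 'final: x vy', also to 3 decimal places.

Arc 1: start y=7.820, vy=13.990 → t=3.275, apex=17.606, x_land=12.709, impact vy=-18.765
  bounce: vy ← 0.77·18.765 = 14.449
Arc 2: start y=0.000, vy=14.449 → t=2.890, apex=10.439, x_land=23.921, impact vy=-14.449
  bounce: vy ← 0.77·14.449 = 11.126
Arc 3: start y=0.000, vy=11.126 → t=2.225, apex=6.189, x_land=32.555, impact vy=-11.126
  bounce: vy ← 0.77·11.126 = 8.567
Arc 4: start y=0.000, vy=8.567 → t=1.713, apex=3.669, x_land=39.203, impact vy=-8.567
  bounce: vy ← 0.77·8.567 = 6.596
Arc 5: start y=0.000, vy=6.596 → t=1.319, apex=2.176, x_land=44.321, impact vy=-6.596
  bounce: vy ← 0.77·6.596 = 5.079
Arc 6: start y=0.000, vy=5.079 → t=1.016, apex=1.290, x_land=48.263, impact vy=-5.079
  bounce: vy ← 0.77·5.079 = 3.911
Arc 7: start y=0.000, vy=3.911 → t=0.782, apex=0.765, x_land=51.298, impact vy=-3.911
  bounce: vy ← 0.77·3.911 = 3.011

1 3.275 17.606 12.709
2 2.890 10.439 23.921
3 2.225 6.189 32.555
4 1.713 3.669 39.203
5 1.319 2.176 44.321
6 1.016 1.290 48.263
7 0.782 0.765 51.298
final: 51.298 3.011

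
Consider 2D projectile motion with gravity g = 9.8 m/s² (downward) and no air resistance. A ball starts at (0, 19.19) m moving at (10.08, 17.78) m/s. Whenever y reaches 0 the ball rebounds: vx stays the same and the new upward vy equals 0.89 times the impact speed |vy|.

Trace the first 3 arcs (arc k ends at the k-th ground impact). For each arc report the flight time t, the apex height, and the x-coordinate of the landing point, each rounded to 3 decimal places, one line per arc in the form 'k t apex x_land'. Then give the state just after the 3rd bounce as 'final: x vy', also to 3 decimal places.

1 4.499 35.319 45.350
2 4.779 27.976 93.522
3 4.253 22.160 136.394
final: 136.394 18.548

Arc 1: start y=19.190, vy=17.780 → t=4.499, apex=35.319, x_land=45.350, impact vy=-26.311
  bounce: vy ← 0.89·26.311 = 23.417
Arc 2: start y=0.000, vy=23.417 → t=4.779, apex=27.976, x_land=93.522, impact vy=-23.417
  bounce: vy ← 0.89·23.417 = 20.841
Arc 3: start y=0.000, vy=20.841 → t=4.253, apex=22.160, x_land=136.394, impact vy=-20.841
  bounce: vy ← 0.89·20.841 = 18.548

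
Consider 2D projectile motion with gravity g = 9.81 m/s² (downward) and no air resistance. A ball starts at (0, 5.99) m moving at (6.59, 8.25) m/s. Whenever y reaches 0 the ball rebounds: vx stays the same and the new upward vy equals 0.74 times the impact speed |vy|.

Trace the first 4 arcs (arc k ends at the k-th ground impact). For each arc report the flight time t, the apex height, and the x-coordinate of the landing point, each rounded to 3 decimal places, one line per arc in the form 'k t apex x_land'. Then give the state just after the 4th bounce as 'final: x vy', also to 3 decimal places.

1 2.230 9.459 14.693
2 2.055 5.180 28.238
3 1.521 2.836 38.260
4 1.125 1.553 45.677
final: 45.677 4.085

Arc 1: start y=5.990, vy=8.250 → t=2.230, apex=9.459, x_land=14.693, impact vy=-13.623
  bounce: vy ← 0.74·13.623 = 10.081
Arc 2: start y=0.000, vy=10.081 → t=2.055, apex=5.180, x_land=28.238, impact vy=-10.081
  bounce: vy ← 0.74·10.081 = 7.460
Arc 3: start y=0.000, vy=7.460 → t=1.521, apex=2.836, x_land=38.260, impact vy=-7.460
  bounce: vy ← 0.74·7.460 = 5.520
Arc 4: start y=0.000, vy=5.520 → t=1.125, apex=1.553, x_land=45.677, impact vy=-5.520
  bounce: vy ← 0.74·5.520 = 4.085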